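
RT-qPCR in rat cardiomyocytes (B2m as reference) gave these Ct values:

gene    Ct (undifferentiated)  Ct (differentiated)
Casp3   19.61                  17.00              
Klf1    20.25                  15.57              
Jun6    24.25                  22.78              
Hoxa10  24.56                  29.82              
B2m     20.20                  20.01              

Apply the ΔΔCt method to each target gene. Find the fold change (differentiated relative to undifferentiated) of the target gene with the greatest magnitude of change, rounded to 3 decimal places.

Casp3: ΔΔCt = (17.00−20.01) − (19.61−20.20) = -3.01 − (-0.59) = -2.42; fold change = 2^2.42 = 5.352
Klf1: ΔΔCt = (15.57−20.01) − (20.25−20.20) = -4.44 − 0.05 = -4.49; fold change = 2^4.49 = 22.471
Jun6: ΔΔCt = (22.78−20.01) − (24.25−20.20) = 2.77 − 4.05 = -1.28; fold change = 2^1.28 = 2.428
Hoxa10: ΔΔCt = (29.82−20.01) − (24.56−20.20) = 9.81 − 4.36 = 5.45; fold change = 2^-5.45 = 0.023
Hoxa10 has the largest |ΔΔCt| = 5.45.

0.023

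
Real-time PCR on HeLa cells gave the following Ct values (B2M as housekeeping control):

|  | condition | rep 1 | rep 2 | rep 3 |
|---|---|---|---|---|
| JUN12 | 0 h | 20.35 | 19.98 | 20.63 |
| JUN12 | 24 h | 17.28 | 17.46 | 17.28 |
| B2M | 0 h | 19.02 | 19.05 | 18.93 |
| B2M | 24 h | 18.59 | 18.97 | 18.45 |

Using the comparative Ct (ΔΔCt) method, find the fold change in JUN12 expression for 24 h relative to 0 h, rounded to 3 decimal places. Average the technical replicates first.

6.277

Mean Ct: JUN12 0 h 20.320; JUN12 24 h 17.340; B2M 0 h 19.000; B2M 24 h 18.670
ΔCt(0 h) = 20.320 − 19.000 = 1.320
ΔCt(24 h) = 17.340 − 18.670 = -1.330
ΔΔCt = -1.330 − 1.320 = -2.650
Fold change = 2^(−(-2.650)) = 2^2.650 = 6.2767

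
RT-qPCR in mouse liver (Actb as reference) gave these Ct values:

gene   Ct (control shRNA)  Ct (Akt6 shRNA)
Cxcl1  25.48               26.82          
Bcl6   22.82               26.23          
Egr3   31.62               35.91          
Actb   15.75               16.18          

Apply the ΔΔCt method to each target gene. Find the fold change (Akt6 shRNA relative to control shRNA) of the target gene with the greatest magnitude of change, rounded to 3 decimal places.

Cxcl1: ΔΔCt = (26.82−16.18) − (25.48−15.75) = 10.64 − 9.73 = 0.91; fold change = 2^-0.91 = 0.532
Bcl6: ΔΔCt = (26.23−16.18) − (22.82−15.75) = 10.05 − 7.07 = 2.98; fold change = 2^-2.98 = 0.127
Egr3: ΔΔCt = (35.91−16.18) − (31.62−15.75) = 19.73 − 15.87 = 3.86; fold change = 2^-3.86 = 0.069
Egr3 has the largest |ΔΔCt| = 3.86.

0.069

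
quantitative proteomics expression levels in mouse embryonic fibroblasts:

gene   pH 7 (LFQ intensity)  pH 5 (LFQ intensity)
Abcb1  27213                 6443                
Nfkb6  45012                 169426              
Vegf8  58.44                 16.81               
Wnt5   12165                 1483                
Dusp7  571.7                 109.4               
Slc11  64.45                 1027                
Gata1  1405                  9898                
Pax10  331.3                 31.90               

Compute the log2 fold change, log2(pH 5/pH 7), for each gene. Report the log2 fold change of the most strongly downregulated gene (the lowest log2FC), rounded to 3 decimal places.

log2(6443/27213) = -2.078  (Abcb1)
log2(169426/45012) = 1.912  (Nfkb6)
log2(16.81/58.44) = -1.798  (Vegf8)
log2(1483/12165) = -3.036  (Wnt5)
log2(109.4/571.7) = -2.386  (Dusp7)
log2(1027/64.45) = 3.994  (Slc11)
log2(9898/1405) = 2.817  (Gata1)
log2(31.90/331.3) = -3.377  (Pax10)
Pax10 is most strongly downregulated.

-3.377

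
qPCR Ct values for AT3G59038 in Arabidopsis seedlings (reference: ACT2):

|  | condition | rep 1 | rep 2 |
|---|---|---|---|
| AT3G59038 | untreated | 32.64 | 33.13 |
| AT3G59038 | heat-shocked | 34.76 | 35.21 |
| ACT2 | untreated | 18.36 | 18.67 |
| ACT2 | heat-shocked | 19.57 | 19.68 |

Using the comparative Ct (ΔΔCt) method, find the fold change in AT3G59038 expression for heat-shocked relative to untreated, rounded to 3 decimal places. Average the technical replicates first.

0.503

Mean Ct: AT3G59038 untreated 32.885; AT3G59038 heat-shocked 34.985; ACT2 untreated 18.515; ACT2 heat-shocked 19.625
ΔCt(untreated) = 32.885 − 18.515 = 14.370
ΔCt(heat-shocked) = 34.985 − 19.625 = 15.360
ΔΔCt = 15.360 − 14.370 = 0.990
Fold change = 2^(−0.990) = 0.5035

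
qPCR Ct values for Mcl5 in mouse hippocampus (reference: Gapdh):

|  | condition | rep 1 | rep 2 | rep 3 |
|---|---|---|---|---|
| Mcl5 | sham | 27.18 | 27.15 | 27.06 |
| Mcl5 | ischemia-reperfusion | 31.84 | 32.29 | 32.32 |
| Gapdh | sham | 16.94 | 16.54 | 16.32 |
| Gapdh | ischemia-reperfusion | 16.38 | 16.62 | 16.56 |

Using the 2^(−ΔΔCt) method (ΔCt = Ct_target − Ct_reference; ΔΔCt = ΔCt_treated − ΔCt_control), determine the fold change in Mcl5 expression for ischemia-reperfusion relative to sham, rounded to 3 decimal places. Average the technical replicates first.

Mean Ct: Mcl5 sham 27.130; Mcl5 ischemia-reperfusion 32.150; Gapdh sham 16.600; Gapdh ischemia-reperfusion 16.520
ΔCt(sham) = 27.130 − 16.600 = 10.530
ΔCt(ischemia-reperfusion) = 32.150 − 16.520 = 15.630
ΔΔCt = 15.630 − 10.530 = 5.100
Fold change = 2^(−5.100) = 0.0292

0.029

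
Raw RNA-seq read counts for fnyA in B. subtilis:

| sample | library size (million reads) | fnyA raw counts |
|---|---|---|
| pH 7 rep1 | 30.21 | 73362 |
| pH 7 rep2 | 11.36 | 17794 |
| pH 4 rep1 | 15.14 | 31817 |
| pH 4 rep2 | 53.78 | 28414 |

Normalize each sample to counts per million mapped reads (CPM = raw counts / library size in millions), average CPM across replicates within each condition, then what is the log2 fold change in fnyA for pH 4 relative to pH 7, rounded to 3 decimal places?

-0.603

CPM(pH 7 rep1) = 73362 / 30.21 = 2428.4012
CPM(pH 7 rep2) = 17794 / 11.36 = 1566.3732
CPM(pH 4 rep1) = 31817 / 15.14 = 2101.5192
CPM(pH 4 rep2) = 28414 / 53.78 = 528.3377
mean CPM(pH 7) = 1997.3872; mean CPM(pH 4) = 1314.9284
Fold change = 1314.9284 / 1997.3872 = 0.65832
log2(0.65832) = -0.6031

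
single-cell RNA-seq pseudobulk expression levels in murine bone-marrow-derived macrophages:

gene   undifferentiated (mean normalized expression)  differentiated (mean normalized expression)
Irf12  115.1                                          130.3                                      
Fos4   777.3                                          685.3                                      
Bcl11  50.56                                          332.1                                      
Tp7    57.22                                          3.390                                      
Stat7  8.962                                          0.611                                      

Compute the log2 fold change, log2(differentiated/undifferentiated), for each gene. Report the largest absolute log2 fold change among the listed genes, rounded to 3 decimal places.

4.077

log2(130.3/115.1) = 0.179  (Irf12)
log2(685.3/777.3) = -0.182  (Fos4)
log2(332.1/50.56) = 2.716  (Bcl11)
log2(3.390/57.22) = -4.077  (Tp7)
log2(0.611/8.962) = -3.875  (Stat7)
The largest magnitude belongs to Tp7.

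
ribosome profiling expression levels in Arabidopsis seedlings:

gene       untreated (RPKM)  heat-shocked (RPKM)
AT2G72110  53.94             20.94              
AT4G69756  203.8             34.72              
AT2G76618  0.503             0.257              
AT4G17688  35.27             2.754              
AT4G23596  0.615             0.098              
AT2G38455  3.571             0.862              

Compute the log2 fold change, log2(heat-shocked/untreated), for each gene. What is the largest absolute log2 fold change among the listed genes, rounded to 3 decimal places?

3.679

log2(20.94/53.94) = -1.365  (AT2G72110)
log2(34.72/203.8) = -2.553  (AT4G69756)
log2(0.257/0.503) = -0.969  (AT2G76618)
log2(2.754/35.27) = -3.679  (AT4G17688)
log2(0.098/0.615) = -2.650  (AT4G23596)
log2(0.862/3.571) = -2.051  (AT2G38455)
The largest magnitude belongs to AT4G17688.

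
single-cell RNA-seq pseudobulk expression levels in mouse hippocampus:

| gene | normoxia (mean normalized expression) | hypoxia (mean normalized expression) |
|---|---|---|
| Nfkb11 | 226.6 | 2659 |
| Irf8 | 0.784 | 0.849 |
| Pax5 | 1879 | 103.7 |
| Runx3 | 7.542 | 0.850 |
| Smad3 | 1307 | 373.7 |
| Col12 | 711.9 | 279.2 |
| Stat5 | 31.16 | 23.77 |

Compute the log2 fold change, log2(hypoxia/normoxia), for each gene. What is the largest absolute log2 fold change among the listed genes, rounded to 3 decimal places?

log2(2659/226.6) = 3.553  (Nfkb11)
log2(0.849/0.784) = 0.115  (Irf8)
log2(103.7/1879) = -4.179  (Pax5)
log2(0.850/7.542) = -3.149  (Runx3)
log2(373.7/1307) = -1.806  (Smad3)
log2(279.2/711.9) = -1.350  (Col12)
log2(23.77/31.16) = -0.391  (Stat5)
The largest magnitude belongs to Pax5.

4.179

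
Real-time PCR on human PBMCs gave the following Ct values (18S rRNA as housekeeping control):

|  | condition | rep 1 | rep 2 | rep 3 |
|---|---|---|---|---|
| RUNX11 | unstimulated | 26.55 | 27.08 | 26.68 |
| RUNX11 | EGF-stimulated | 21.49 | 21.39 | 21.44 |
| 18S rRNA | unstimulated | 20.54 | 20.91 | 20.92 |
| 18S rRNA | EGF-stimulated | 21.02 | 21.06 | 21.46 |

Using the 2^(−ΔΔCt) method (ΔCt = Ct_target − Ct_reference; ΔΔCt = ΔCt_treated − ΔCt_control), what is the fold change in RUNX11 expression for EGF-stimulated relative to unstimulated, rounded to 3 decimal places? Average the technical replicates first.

Mean Ct: RUNX11 unstimulated 26.770; RUNX11 EGF-stimulated 21.440; 18S rRNA unstimulated 20.790; 18S rRNA EGF-stimulated 21.180
ΔCt(unstimulated) = 26.770 − 20.790 = 5.980
ΔCt(EGF-stimulated) = 21.440 − 21.180 = 0.260
ΔΔCt = 0.260 − 5.980 = -5.720
Fold change = 2^(−(-5.720)) = 2^5.720 = 52.7098

52.710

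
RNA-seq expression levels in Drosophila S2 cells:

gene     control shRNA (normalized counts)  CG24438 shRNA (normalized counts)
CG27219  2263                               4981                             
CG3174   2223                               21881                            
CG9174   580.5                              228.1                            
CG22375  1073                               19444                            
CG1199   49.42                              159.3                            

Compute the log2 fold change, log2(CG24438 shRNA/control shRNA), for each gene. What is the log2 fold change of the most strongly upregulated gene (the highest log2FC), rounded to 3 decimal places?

4.180

log2(4981/2263) = 1.138  (CG27219)
log2(21881/2223) = 3.299  (CG3174)
log2(228.1/580.5) = -1.348  (CG9174)
log2(19444/1073) = 4.180  (CG22375)
log2(159.3/49.42) = 1.689  (CG1199)
CG22375 is most strongly upregulated.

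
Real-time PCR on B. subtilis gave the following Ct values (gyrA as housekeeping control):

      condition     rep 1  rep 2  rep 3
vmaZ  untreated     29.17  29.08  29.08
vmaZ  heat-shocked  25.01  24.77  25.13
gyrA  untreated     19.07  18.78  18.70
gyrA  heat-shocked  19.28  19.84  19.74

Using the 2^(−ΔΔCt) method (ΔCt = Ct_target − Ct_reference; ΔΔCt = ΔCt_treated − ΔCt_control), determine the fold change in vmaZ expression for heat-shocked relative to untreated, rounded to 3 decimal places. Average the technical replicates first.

Mean Ct: vmaZ untreated 29.110; vmaZ heat-shocked 24.970; gyrA untreated 18.850; gyrA heat-shocked 19.620
ΔCt(untreated) = 29.110 − 18.850 = 10.260
ΔCt(heat-shocked) = 24.970 − 19.620 = 5.350
ΔΔCt = 5.350 − 10.260 = -4.910
Fold change = 2^(−(-4.910)) = 2^4.910 = 30.0647

30.065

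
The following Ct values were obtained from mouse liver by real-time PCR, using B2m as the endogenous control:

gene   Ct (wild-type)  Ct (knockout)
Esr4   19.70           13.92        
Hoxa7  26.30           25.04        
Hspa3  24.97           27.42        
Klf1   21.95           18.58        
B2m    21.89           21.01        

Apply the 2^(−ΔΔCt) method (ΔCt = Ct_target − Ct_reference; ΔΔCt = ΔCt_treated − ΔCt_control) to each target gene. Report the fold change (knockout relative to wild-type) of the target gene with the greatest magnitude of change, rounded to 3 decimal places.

29.857

Esr4: ΔΔCt = (13.92−21.01) − (19.70−21.89) = -7.09 − (-2.19) = -4.90; fold change = 2^4.90 = 29.857
Hoxa7: ΔΔCt = (25.04−21.01) − (26.30−21.89) = 4.03 − 4.41 = -0.38; fold change = 2^0.38 = 1.301
Hspa3: ΔΔCt = (27.42−21.01) − (24.97−21.89) = 6.41 − 3.08 = 3.33; fold change = 2^-3.33 = 0.099
Klf1: ΔΔCt = (18.58−21.01) − (21.95−21.89) = -2.43 − 0.06 = -2.49; fold change = 2^2.49 = 5.618
Esr4 has the largest |ΔΔCt| = 4.90.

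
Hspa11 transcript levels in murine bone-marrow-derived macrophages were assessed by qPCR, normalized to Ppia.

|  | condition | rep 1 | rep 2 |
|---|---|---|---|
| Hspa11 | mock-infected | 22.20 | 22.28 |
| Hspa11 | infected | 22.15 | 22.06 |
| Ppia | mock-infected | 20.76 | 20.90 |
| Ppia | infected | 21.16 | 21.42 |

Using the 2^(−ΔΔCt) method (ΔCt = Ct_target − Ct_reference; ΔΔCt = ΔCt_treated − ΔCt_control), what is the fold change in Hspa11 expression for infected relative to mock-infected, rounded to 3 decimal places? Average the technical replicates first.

1.510

Mean Ct: Hspa11 mock-infected 22.240; Hspa11 infected 22.105; Ppia mock-infected 20.830; Ppia infected 21.290
ΔCt(mock-infected) = 22.240 − 20.830 = 1.410
ΔCt(infected) = 22.105 − 21.290 = 0.815
ΔΔCt = 0.815 − 1.410 = -0.595
Fold change = 2^(−(-0.595)) = 2^0.595 = 1.5105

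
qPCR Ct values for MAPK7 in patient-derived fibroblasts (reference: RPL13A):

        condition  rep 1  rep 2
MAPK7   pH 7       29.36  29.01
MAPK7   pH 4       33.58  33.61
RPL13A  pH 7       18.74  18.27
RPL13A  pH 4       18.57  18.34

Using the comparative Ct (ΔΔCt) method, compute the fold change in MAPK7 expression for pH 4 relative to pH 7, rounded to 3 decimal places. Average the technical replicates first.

Mean Ct: MAPK7 pH 7 29.185; MAPK7 pH 4 33.595; RPL13A pH 7 18.505; RPL13A pH 4 18.455
ΔCt(pH 7) = 29.185 − 18.505 = 10.680
ΔCt(pH 4) = 33.595 − 18.455 = 15.140
ΔΔCt = 15.140 − 10.680 = 4.460
Fold change = 2^(−4.460) = 0.0454

0.045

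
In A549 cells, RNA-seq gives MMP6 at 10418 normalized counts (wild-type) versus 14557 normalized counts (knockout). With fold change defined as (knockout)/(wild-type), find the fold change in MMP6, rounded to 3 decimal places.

1.397

Fold change = 14557 / 10418 = 1.3973
MMP6 is upregulated.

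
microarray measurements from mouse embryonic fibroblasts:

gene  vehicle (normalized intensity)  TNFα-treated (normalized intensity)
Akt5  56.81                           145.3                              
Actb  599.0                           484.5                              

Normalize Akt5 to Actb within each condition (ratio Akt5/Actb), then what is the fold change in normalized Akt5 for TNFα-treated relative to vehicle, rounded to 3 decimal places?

3.162

Akt5/Actb (vehicle) = 56.81 / 599.0 = 0.094841
Akt5/Actb (TNFα-treated) = 145.3 / 484.5 = 0.2999
Fold change = 0.2999 / 0.094841 = 3.1621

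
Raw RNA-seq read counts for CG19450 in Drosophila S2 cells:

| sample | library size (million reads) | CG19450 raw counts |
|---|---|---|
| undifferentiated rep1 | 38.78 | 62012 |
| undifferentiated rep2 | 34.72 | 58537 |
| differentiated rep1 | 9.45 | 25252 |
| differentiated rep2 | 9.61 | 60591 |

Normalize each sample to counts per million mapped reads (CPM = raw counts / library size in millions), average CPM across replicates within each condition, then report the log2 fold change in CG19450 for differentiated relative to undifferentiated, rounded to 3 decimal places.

1.450

CPM(undifferentiated rep1) = 62012 / 38.78 = 1599.0717
CPM(undifferentiated rep2) = 58537 / 34.72 = 1685.9735
CPM(differentiated rep1) = 25252 / 9.45 = 2672.1693
CPM(differentiated rep2) = 60591 / 9.61 = 6304.9948
mean CPM(undifferentiated) = 1642.5226; mean CPM(differentiated) = 4488.5821
Fold change = 4488.5821 / 1642.5226 = 2.73274
log2(2.73274) = 1.4503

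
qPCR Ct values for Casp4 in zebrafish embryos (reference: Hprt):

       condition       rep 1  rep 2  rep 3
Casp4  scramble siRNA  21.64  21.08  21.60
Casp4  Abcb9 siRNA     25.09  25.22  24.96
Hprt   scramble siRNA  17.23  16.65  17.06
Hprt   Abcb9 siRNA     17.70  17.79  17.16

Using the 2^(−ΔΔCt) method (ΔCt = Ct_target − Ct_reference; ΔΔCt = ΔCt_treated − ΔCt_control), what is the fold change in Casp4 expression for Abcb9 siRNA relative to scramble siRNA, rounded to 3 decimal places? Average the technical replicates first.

Mean Ct: Casp4 scramble siRNA 21.440; Casp4 Abcb9 siRNA 25.090; Hprt scramble siRNA 16.980; Hprt Abcb9 siRNA 17.550
ΔCt(scramble siRNA) = 21.440 − 16.980 = 4.460
ΔCt(Abcb9 siRNA) = 25.090 − 17.550 = 7.540
ΔΔCt = 7.540 − 4.460 = 3.080
Fold change = 2^(−3.080) = 0.1183

0.118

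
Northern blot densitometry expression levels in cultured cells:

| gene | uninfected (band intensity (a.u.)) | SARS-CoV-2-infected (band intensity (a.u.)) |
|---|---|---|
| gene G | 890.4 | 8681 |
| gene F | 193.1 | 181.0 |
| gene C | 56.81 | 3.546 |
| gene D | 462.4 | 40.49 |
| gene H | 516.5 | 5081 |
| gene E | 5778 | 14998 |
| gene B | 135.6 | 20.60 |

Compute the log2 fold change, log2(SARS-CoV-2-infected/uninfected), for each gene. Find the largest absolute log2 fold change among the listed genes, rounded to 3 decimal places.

4.002

log2(8681/890.4) = 3.285  (gene G)
log2(181.0/193.1) = -0.093  (gene F)
log2(3.546/56.81) = -4.002  (gene C)
log2(40.49/462.4) = -3.514  (gene D)
log2(5081/516.5) = 3.298  (gene H)
log2(14998/5778) = 1.376  (gene E)
log2(20.60/135.6) = -2.719  (gene B)
The largest magnitude belongs to gene C.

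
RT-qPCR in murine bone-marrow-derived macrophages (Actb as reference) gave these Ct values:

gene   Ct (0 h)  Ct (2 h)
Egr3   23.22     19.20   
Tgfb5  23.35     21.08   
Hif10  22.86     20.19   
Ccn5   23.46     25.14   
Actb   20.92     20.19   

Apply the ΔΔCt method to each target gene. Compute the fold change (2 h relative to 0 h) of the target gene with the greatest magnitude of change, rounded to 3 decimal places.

9.781

Egr3: ΔΔCt = (19.20−20.19) − (23.22−20.92) = -0.99 − 2.30 = -3.29; fold change = 2^3.29 = 9.781
Tgfb5: ΔΔCt = (21.08−20.19) − (23.35−20.92) = 0.89 − 2.43 = -1.54; fold change = 2^1.54 = 2.908
Hif10: ΔΔCt = (20.19−20.19) − (22.86−20.92) = 0.00 − 1.94 = -1.94; fold change = 2^1.94 = 3.837
Ccn5: ΔΔCt = (25.14−20.19) − (23.46−20.92) = 4.95 − 2.54 = 2.41; fold change = 2^-2.41 = 0.188
Egr3 has the largest |ΔΔCt| = 3.29.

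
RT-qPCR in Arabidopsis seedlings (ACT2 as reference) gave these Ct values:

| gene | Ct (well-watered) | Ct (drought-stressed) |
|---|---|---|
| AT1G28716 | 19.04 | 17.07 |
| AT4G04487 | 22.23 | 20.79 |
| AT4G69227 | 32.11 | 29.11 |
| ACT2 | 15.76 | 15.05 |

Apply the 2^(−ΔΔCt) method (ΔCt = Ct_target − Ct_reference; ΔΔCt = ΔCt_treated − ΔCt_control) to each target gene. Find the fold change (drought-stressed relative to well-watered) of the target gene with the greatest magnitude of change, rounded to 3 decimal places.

4.891

AT1G28716: ΔΔCt = (17.07−15.05) − (19.04−15.76) = 2.02 − 3.28 = -1.26; fold change = 2^1.26 = 2.395
AT4G04487: ΔΔCt = (20.79−15.05) − (22.23−15.76) = 5.74 − 6.47 = -0.73; fold change = 2^0.73 = 1.659
AT4G69227: ΔΔCt = (29.11−15.05) − (32.11−15.76) = 14.06 − 16.35 = -2.29; fold change = 2^2.29 = 4.891
AT4G69227 has the largest |ΔΔCt| = 2.29.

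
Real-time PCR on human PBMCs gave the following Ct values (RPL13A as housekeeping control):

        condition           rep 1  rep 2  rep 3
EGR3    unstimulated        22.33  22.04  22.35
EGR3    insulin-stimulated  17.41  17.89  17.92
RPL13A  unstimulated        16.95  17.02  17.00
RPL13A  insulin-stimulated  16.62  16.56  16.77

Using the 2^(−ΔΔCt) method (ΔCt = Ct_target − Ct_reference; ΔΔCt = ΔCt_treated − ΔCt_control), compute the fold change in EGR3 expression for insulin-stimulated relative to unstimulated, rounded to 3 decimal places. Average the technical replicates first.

Mean Ct: EGR3 unstimulated 22.240; EGR3 insulin-stimulated 17.740; RPL13A unstimulated 16.990; RPL13A insulin-stimulated 16.650
ΔCt(unstimulated) = 22.240 − 16.990 = 5.250
ΔCt(insulin-stimulated) = 17.740 − 16.650 = 1.090
ΔΔCt = 1.090 − 5.250 = -4.160
Fold change = 2^(−(-4.160)) = 2^4.160 = 17.8766

17.877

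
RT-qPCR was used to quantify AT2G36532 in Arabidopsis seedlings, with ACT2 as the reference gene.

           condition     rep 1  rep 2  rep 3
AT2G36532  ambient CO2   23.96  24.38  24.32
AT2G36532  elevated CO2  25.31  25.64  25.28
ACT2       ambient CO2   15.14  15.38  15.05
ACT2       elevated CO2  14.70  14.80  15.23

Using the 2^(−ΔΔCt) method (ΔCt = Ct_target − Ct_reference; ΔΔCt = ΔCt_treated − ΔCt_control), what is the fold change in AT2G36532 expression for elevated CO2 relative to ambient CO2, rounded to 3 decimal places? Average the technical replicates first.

Mean Ct: AT2G36532 ambient CO2 24.220; AT2G36532 elevated CO2 25.410; ACT2 ambient CO2 15.190; ACT2 elevated CO2 14.910
ΔCt(ambient CO2) = 24.220 − 15.190 = 9.030
ΔCt(elevated CO2) = 25.410 − 14.910 = 10.500
ΔΔCt = 10.500 − 9.030 = 1.470
Fold change = 2^(−1.470) = 0.3610

0.361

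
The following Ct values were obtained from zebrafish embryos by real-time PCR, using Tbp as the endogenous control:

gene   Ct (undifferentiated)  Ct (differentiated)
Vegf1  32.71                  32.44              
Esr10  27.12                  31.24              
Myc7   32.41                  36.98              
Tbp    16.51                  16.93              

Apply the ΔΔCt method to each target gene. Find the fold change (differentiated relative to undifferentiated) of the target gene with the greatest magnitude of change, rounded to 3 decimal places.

0.056

Vegf1: ΔΔCt = (32.44−16.93) − (32.71−16.51) = 15.51 − 16.20 = -0.69; fold change = 2^0.69 = 1.613
Esr10: ΔΔCt = (31.24−16.93) − (27.12−16.51) = 14.31 − 10.61 = 3.70; fold change = 2^-3.70 = 0.077
Myc7: ΔΔCt = (36.98−16.93) − (32.41−16.51) = 20.05 − 15.90 = 4.15; fold change = 2^-4.15 = 0.056
Myc7 has the largest |ΔΔCt| = 4.15.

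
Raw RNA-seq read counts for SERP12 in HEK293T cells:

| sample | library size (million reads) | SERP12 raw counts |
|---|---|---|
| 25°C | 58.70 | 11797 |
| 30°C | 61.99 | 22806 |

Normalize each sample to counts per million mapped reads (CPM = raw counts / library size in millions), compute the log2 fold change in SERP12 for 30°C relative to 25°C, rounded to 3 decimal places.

0.872

CPM(25°C) = 11797 / 58.70 = 200.9710
CPM(30°C) = 22806 / 61.99 = 367.8980
Fold change = 367.8980 / 200.9710 = 1.83060
log2(1.83060) = 0.8723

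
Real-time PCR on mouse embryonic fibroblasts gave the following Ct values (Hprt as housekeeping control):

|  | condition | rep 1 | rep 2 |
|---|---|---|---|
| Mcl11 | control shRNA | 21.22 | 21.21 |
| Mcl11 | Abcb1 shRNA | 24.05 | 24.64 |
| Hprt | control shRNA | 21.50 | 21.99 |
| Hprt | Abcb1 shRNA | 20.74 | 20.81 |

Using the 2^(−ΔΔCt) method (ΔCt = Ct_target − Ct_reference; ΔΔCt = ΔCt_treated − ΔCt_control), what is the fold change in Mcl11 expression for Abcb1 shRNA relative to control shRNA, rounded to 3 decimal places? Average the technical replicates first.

Mean Ct: Mcl11 control shRNA 21.215; Mcl11 Abcb1 shRNA 24.345; Hprt control shRNA 21.745; Hprt Abcb1 shRNA 20.775
ΔCt(control shRNA) = 21.215 − 21.745 = -0.530
ΔCt(Abcb1 shRNA) = 24.345 − 20.775 = 3.570
ΔΔCt = 3.570 − (-0.530) = 4.100
Fold change = 2^(−4.100) = 0.0583

0.058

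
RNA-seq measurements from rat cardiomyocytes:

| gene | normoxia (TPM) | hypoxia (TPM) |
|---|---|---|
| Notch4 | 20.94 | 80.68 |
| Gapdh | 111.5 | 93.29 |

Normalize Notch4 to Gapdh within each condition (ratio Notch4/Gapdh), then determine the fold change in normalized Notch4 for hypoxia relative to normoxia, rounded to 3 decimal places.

Notch4/Gapdh (normoxia) = 20.94 / 111.5 = 0.1878
Notch4/Gapdh (hypoxia) = 80.68 / 93.29 = 0.86483
Fold change = 0.86483 / 0.1878 = 4.6050

4.605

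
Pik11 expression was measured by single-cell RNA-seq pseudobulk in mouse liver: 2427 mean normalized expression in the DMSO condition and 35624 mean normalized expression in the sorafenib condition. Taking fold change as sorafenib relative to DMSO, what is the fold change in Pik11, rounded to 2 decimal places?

14.68

Fold change = 35624 / 2427 = 14.678
Pik11 is upregulated.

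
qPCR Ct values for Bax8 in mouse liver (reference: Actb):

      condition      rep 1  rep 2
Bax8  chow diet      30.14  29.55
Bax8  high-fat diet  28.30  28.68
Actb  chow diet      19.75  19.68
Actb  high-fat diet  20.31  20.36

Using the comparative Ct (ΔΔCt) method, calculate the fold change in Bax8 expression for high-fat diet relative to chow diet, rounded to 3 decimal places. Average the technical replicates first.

Mean Ct: Bax8 chow diet 29.845; Bax8 high-fat diet 28.490; Actb chow diet 19.715; Actb high-fat diet 20.335
ΔCt(chow diet) = 29.845 − 19.715 = 10.130
ΔCt(high-fat diet) = 28.490 − 20.335 = 8.155
ΔΔCt = 8.155 − 10.130 = -1.975
Fold change = 2^(−(-1.975)) = 2^1.975 = 3.9313

3.931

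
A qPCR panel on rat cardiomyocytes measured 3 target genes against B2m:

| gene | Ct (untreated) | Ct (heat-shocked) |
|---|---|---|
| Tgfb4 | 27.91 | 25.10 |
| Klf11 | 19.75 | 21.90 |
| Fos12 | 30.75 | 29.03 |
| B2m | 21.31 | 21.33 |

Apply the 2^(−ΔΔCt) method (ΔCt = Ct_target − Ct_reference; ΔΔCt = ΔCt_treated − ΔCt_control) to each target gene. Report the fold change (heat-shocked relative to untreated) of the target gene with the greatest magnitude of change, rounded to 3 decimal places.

7.111

Tgfb4: ΔΔCt = (25.10−21.33) − (27.91−21.31) = 3.77 − 6.60 = -2.83; fold change = 2^2.83 = 7.111
Klf11: ΔΔCt = (21.90−21.33) − (19.75−21.31) = 0.57 − (-1.56) = 2.13; fold change = 2^-2.13 = 0.228
Fos12: ΔΔCt = (29.03−21.33) − (30.75−21.31) = 7.70 − 9.44 = -1.74; fold change = 2^1.74 = 3.340
Tgfb4 has the largest |ΔΔCt| = 2.83.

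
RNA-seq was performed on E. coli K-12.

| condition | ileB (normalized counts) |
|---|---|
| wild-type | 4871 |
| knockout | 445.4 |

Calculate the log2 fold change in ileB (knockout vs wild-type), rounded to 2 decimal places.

-3.45

Fold change = 445.4 / 4871 = 0.0914
log2(0.0914) = -3.451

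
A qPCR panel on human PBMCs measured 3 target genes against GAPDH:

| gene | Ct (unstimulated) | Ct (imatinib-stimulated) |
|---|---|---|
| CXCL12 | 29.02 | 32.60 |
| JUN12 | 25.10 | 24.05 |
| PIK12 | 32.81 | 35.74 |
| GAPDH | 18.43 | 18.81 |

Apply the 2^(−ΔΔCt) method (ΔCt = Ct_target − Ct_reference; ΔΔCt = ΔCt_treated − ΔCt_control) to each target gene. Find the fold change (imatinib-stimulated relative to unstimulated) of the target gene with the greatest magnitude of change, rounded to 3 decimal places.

CXCL12: ΔΔCt = (32.60−18.81) − (29.02−18.43) = 13.79 − 10.59 = 3.20; fold change = 2^-3.20 = 0.109
JUN12: ΔΔCt = (24.05−18.81) − (25.10−18.43) = 5.24 − 6.67 = -1.43; fold change = 2^1.43 = 2.694
PIK12: ΔΔCt = (35.74−18.81) − (32.81−18.43) = 16.93 − 14.38 = 2.55; fold change = 2^-2.55 = 0.171
CXCL12 has the largest |ΔΔCt| = 3.20.

0.109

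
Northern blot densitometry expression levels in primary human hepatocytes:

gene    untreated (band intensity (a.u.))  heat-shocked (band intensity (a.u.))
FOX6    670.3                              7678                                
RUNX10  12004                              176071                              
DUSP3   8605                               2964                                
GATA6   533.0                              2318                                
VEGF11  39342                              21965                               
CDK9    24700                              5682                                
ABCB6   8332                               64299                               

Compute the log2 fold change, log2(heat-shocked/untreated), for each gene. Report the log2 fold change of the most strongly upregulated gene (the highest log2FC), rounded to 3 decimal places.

3.875

log2(7678/670.3) = 3.518  (FOX6)
log2(176071/12004) = 3.875  (RUNX10)
log2(2964/8605) = -1.538  (DUSP3)
log2(2318/533.0) = 2.121  (GATA6)
log2(21965/39342) = -0.841  (VEGF11)
log2(5682/24700) = -2.120  (CDK9)
log2(64299/8332) = 2.948  (ABCB6)
RUNX10 is most strongly upregulated.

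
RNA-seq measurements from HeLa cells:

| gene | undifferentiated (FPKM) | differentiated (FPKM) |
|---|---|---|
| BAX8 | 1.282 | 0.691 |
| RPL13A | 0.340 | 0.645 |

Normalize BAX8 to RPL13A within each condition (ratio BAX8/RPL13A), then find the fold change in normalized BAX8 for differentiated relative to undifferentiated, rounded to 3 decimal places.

0.284

BAX8/RPL13A (undifferentiated) = 1.282 / 0.340 = 3.7706
BAX8/RPL13A (differentiated) = 0.691 / 0.645 = 1.0713
Fold change = 1.0713 / 3.7706 = 0.2841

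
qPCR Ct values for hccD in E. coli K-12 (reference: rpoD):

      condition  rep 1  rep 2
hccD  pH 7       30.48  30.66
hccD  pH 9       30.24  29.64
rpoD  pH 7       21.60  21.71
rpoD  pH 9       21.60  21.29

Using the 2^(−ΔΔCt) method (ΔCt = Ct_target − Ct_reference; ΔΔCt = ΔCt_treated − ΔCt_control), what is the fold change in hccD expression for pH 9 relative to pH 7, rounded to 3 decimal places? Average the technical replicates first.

Mean Ct: hccD pH 7 30.570; hccD pH 9 29.940; rpoD pH 7 21.655; rpoD pH 9 21.445
ΔCt(pH 7) = 30.570 − 21.655 = 8.915
ΔCt(pH 9) = 29.940 − 21.445 = 8.495
ΔΔCt = 8.495 − 8.915 = -0.420
Fold change = 2^(−(-0.420)) = 2^0.420 = 1.3379

1.338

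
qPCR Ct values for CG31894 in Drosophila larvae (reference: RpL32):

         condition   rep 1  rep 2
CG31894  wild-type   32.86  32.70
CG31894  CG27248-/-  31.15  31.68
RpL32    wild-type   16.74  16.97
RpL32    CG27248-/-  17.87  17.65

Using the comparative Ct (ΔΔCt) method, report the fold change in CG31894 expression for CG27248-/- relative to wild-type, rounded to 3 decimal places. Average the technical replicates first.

Mean Ct: CG31894 wild-type 32.780; CG31894 CG27248-/- 31.415; RpL32 wild-type 16.855; RpL32 CG27248-/- 17.760
ΔCt(wild-type) = 32.780 − 16.855 = 15.925
ΔCt(CG27248-/-) = 31.415 − 17.760 = 13.655
ΔΔCt = 13.655 − 15.925 = -2.270
Fold change = 2^(−(-2.270)) = 2^2.270 = 4.8232

4.823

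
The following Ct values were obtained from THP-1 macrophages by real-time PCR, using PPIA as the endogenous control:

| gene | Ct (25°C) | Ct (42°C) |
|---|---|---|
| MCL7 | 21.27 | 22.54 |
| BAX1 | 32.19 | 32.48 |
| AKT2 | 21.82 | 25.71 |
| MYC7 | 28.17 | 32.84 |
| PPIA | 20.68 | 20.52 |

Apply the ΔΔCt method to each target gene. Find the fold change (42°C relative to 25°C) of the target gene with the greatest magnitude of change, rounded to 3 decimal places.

0.035

MCL7: ΔΔCt = (22.54−20.52) − (21.27−20.68) = 2.02 − 0.59 = 1.43; fold change = 2^-1.43 = 0.371
BAX1: ΔΔCt = (32.48−20.52) − (32.19−20.68) = 11.96 − 11.51 = 0.45; fold change = 2^-0.45 = 0.732
AKT2: ΔΔCt = (25.71−20.52) − (21.82−20.68) = 5.19 − 1.14 = 4.05; fold change = 2^-4.05 = 0.060
MYC7: ΔΔCt = (32.84−20.52) − (28.17−20.68) = 12.32 − 7.49 = 4.83; fold change = 2^-4.83 = 0.035
MYC7 has the largest |ΔΔCt| = 4.83.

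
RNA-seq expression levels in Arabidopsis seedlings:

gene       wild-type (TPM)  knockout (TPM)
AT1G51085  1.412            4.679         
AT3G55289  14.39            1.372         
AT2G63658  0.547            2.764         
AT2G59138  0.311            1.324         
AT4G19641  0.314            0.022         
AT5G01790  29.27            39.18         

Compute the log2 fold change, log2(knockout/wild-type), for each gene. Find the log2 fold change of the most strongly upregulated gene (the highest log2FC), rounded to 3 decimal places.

2.337

log2(4.679/1.412) = 1.728  (AT1G51085)
log2(1.372/14.39) = -3.391  (AT3G55289)
log2(2.764/0.547) = 2.337  (AT2G63658)
log2(1.324/0.311) = 2.090  (AT2G59138)
log2(0.022/0.314) = -3.835  (AT4G19641)
log2(39.18/29.27) = 0.421  (AT5G01790)
AT2G63658 is most strongly upregulated.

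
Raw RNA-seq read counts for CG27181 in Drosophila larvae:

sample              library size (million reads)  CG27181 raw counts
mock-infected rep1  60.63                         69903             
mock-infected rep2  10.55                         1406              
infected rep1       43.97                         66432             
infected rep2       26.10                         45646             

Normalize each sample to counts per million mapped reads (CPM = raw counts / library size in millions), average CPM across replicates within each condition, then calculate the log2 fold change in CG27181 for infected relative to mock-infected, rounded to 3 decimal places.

1.342

CPM(mock-infected rep1) = 69903 / 60.63 = 1152.9441
CPM(mock-infected rep2) = 1406 / 10.55 = 133.2701
CPM(infected rep1) = 66432 / 43.97 = 1510.8483
CPM(infected rep2) = 45646 / 26.10 = 1748.8889
mean CPM(mock-infected) = 643.1071; mean CPM(infected) = 1629.8686
Fold change = 1629.8686 / 643.1071 = 2.53437
log2(2.53437) = 1.3416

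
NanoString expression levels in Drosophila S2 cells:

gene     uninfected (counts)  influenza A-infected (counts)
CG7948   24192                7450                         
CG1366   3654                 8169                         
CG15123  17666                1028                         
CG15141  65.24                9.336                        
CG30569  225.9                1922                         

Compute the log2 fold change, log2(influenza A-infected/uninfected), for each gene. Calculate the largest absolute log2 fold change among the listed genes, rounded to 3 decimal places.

log2(7450/24192) = -1.699  (CG7948)
log2(8169/3654) = 1.161  (CG1366)
log2(1028/17666) = -4.103  (CG15123)
log2(9.336/65.24) = -2.805  (CG15141)
log2(1922/225.9) = 3.089  (CG30569)
The largest magnitude belongs to CG15123.

4.103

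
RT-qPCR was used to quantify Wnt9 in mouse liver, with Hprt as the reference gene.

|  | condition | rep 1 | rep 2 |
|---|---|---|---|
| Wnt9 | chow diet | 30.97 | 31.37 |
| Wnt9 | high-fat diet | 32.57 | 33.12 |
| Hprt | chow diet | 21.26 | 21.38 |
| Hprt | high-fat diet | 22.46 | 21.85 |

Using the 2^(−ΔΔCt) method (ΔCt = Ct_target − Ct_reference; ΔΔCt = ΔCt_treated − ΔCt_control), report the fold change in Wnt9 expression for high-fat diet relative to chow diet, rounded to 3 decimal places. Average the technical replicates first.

0.559

Mean Ct: Wnt9 chow diet 31.170; Wnt9 high-fat diet 32.845; Hprt chow diet 21.320; Hprt high-fat diet 22.155
ΔCt(chow diet) = 31.170 − 21.320 = 9.850
ΔCt(high-fat diet) = 32.845 − 22.155 = 10.690
ΔΔCt = 10.690 − 9.850 = 0.840
Fold change = 2^(−0.840) = 0.5586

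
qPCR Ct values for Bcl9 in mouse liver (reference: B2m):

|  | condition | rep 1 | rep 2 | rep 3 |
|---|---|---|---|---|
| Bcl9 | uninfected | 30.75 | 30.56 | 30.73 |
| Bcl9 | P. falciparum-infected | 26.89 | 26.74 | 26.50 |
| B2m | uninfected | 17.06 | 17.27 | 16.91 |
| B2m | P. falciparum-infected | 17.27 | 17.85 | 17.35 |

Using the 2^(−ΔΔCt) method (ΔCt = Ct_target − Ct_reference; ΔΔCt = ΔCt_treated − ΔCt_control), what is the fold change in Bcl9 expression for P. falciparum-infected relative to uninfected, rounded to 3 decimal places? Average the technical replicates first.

Mean Ct: Bcl9 uninfected 30.680; Bcl9 P. falciparum-infected 26.710; B2m uninfected 17.080; B2m P. falciparum-infected 17.490
ΔCt(uninfected) = 30.680 − 17.080 = 13.600
ΔCt(P. falciparum-infected) = 26.710 − 17.490 = 9.220
ΔΔCt = 9.220 − 13.600 = -4.380
Fold change = 2^(−(-4.380)) = 2^4.380 = 20.8215

20.821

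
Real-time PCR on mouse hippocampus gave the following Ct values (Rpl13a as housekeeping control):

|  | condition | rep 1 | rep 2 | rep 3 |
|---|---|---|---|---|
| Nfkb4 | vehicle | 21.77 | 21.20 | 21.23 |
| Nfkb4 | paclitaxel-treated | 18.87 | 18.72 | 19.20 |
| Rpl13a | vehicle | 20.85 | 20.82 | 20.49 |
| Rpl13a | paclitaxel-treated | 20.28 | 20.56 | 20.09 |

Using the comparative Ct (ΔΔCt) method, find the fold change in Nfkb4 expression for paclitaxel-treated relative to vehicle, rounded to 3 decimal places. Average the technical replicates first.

4.170

Mean Ct: Nfkb4 vehicle 21.400; Nfkb4 paclitaxel-treated 18.930; Rpl13a vehicle 20.720; Rpl13a paclitaxel-treated 20.310
ΔCt(vehicle) = 21.400 − 20.720 = 0.680
ΔCt(paclitaxel-treated) = 18.930 − 20.310 = -1.380
ΔΔCt = -1.380 − 0.680 = -2.060
Fold change = 2^(−(-2.060)) = 2^2.060 = 4.1699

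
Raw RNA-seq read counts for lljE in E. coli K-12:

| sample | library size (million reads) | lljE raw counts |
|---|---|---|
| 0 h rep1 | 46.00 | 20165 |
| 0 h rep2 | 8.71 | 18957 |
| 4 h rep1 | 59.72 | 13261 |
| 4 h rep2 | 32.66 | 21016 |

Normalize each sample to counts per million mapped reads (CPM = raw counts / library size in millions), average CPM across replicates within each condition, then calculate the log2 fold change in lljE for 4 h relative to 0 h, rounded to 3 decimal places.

-1.595

CPM(0 h rep1) = 20165 / 46.00 = 438.3696
CPM(0 h rep2) = 18957 / 8.71 = 2176.4638
CPM(4 h rep1) = 13261 / 59.72 = 222.0529
CPM(4 h rep2) = 21016 / 32.66 = 643.4783
mean CPM(0 h) = 1307.4167; mean CPM(4 h) = 432.7656
Fold change = 432.7656 / 1307.4167 = 0.33101
log2(0.33101) = -1.5951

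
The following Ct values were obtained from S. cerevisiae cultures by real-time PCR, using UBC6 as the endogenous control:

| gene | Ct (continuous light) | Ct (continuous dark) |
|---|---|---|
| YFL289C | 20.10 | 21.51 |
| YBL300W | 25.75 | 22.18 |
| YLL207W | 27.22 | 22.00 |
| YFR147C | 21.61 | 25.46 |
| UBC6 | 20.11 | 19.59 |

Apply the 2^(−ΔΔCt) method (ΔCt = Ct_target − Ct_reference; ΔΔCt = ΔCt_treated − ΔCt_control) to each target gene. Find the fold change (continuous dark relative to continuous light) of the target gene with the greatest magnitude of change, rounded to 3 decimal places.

YFL289C: ΔΔCt = (21.51−19.59) − (20.10−20.11) = 1.92 − (-0.01) = 1.93; fold change = 2^-1.93 = 0.262
YBL300W: ΔΔCt = (22.18−19.59) − (25.75−20.11) = 2.59 − 5.64 = -3.05; fold change = 2^3.05 = 8.282
YLL207W: ΔΔCt = (22.00−19.59) − (27.22−20.11) = 2.41 − 7.11 = -4.70; fold change = 2^4.70 = 25.992
YFR147C: ΔΔCt = (25.46−19.59) − (21.61−20.11) = 5.87 − 1.50 = 4.37; fold change = 2^-4.37 = 0.048
YLL207W has the largest |ΔΔCt| = 4.70.

25.992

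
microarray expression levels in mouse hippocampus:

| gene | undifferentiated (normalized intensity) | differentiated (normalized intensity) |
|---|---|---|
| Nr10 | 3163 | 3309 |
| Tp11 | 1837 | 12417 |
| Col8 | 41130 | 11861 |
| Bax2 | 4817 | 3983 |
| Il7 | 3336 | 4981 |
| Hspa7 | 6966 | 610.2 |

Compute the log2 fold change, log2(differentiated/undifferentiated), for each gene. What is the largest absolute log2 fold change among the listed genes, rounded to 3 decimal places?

3.513

log2(3309/3163) = 0.065  (Nr10)
log2(12417/1837) = 2.757  (Tp11)
log2(11861/41130) = -1.794  (Col8)
log2(3983/4817) = -0.274  (Bax2)
log2(4981/3336) = 0.578  (Il7)
log2(610.2/6966) = -3.513  (Hspa7)
The largest magnitude belongs to Hspa7.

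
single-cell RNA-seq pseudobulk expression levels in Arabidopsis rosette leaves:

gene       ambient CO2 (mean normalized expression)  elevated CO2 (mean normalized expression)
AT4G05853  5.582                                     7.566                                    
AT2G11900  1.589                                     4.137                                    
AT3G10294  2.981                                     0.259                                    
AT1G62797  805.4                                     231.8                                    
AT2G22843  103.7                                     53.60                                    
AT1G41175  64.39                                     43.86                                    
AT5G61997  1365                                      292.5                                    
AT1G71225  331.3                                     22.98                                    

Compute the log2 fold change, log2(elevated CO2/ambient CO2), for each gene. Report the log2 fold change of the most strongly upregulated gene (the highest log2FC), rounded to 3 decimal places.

log2(7.566/5.582) = 0.439  (AT4G05853)
log2(4.137/1.589) = 1.380  (AT2G11900)
log2(0.259/2.981) = -3.525  (AT3G10294)
log2(231.8/805.4) = -1.797  (AT1G62797)
log2(53.60/103.7) = -0.952  (AT2G22843)
log2(43.86/64.39) = -0.554  (AT1G41175)
log2(292.5/1365) = -2.222  (AT5G61997)
log2(22.98/331.3) = -3.850  (AT1G71225)
AT2G11900 is most strongly upregulated.

1.380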